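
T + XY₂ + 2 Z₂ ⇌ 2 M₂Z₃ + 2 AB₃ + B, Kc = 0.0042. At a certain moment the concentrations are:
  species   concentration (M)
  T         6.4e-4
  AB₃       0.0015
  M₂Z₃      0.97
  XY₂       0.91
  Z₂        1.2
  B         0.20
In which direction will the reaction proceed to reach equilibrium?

Qc = [M₂Z₃]²·[AB₃]²·[B] / ([T]·[XY₂]·[Z₂]²) = (0.97)²·(0.0015)²·(0.20) / ((6.4e-4)·(0.91)·(1.2)²) = 5.0e-4
Qc = 5.0e-4 < Kc = 0.0042, so the forward reaction proceeds.

forward (toward products)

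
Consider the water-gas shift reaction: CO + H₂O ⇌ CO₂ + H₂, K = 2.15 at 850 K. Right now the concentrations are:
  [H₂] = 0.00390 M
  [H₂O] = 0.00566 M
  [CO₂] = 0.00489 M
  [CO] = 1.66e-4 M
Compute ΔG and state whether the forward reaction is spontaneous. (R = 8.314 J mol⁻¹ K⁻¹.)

ΔG = 15.9 kJ/mol; the forward reaction is non-spontaneous

Q = [CO₂]·[H₂] / ([CO]·[H₂O]) = (0.00489)·(0.00390) / ((1.66e-4)·(0.00566)) = 20.3
ΔG = RT ln(Q/K) = (8.314 J mol⁻¹ K⁻¹)(850 K) × ln(20.3/2.15)
   = (7.067 kJ/mol)(2.245) = 15.9 kJ/mol
ΔG > 0, so the forward reaction is non-spontaneous (proceeds in reverse).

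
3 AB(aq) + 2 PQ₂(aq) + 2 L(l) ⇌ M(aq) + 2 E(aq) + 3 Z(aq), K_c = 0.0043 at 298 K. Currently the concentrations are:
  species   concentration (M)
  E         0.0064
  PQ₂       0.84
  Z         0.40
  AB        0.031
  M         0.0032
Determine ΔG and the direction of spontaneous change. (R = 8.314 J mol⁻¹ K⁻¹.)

ΔG = -5.89 kJ/mol; the forward reaction is spontaneous

(L is a pure liquid — omitted from Q_c.)
Q_c = [M]·[E]²·[Z]³ / ([AB]³·[PQ₂]²) = (0.0032)·(0.0064)²·(0.40)³ / ((0.031)³·(0.84)²) = 3.99e-4
ΔG = RT ln(Q_c/K_c) = (8.314 J mol⁻¹ K⁻¹)(298 K) × ln(3.99e-4/0.0043)
   = (2.478 kJ/mol)(-2.377) = -5.89 kJ/mol
ΔG < 0, so the forward reaction is spontaneous (proceeds forward).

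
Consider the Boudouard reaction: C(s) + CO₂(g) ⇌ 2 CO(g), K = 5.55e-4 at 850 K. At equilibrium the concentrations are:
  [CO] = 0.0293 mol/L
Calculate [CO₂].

[CO₂] = 1.55 mol/L

(C is a pure solid — omitted from K.)
At equilibrium, K = [CO]² / [CO₂] = 5.55e-4.
(0.0293)² / ([CO₂]) = 5.55e-4
[CO₂] = 1.55 mol/L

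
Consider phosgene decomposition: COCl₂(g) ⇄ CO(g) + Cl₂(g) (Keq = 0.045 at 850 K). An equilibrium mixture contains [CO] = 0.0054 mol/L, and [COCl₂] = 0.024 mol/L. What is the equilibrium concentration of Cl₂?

At equilibrium, Keq = [CO]·[Cl₂] / [COCl₂] = 0.045.
(0.0054)·([Cl₂]) / (0.024) = 0.045
[Cl₂] = 0.200 = 0.20 mol/L

[Cl₂] = 0.20 mol/L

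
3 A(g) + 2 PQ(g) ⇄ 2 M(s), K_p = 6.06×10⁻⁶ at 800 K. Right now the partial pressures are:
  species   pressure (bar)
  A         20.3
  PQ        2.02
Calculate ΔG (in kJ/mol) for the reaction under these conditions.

(M is a pure solid — omitted from Q_p.)
Q_p = 1 / (P(A)³·P(PQ)²) = 1 / ((20.3)³·(2.02)²) = 2.93×10⁻⁵
ΔG = RT ln(Q_p/K_p) = (8.314 J mol⁻¹ K⁻¹)(800 K) × ln(2.93×10⁻⁵/6.06×10⁻⁶)
   = (6.651 kJ/mol)(1.576) = 10.5 kJ/mol
ΔG > 0, so the forward reaction is non-spontaneous (proceeds in reverse).

ΔG = 10.5 kJ/mol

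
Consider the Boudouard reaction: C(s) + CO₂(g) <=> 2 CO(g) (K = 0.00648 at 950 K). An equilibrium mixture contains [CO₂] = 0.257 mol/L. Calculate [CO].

(C is a pure solid — omitted from K.)
At equilibrium, K = [CO]² / [CO₂] = 0.00648.
([CO])² / (0.257) = 0.00648
[CO]² = 0.00167 ⇒ [CO] = 0.0408 mol/L

[CO] = 0.0408 mol/L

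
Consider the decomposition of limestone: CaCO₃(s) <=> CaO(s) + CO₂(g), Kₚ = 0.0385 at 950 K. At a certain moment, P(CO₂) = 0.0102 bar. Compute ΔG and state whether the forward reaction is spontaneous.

ΔG = -10.5 kJ/mol; the forward reaction is spontaneous

(CaCO₃, CaO are pure solids — omitted from Qₚ.)
Qₚ = P(CO₂) = 0.0102
ΔG = RT ln(Qₚ/Kₚ) = (8.314 J mol⁻¹ K⁻¹)(950 K) × ln(0.0102/0.0385)
   = (7.898 kJ/mol)(-1.328) = -10.5 kJ/mol
ΔG < 0, so the forward reaction is spontaneous (proceeds forward).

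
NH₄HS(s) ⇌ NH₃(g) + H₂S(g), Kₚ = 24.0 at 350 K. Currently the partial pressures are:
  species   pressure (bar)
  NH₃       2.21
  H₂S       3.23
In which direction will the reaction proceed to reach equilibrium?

(NH₄HS is a pure solid — omitted from Qₚ.)
Qₚ = P(NH₃)·P(H₂S) = (2.21)·(3.23) = 7.14
Qₚ = 7.14 < Kₚ = 24.0, so the forward reaction proceeds.

forward (toward products)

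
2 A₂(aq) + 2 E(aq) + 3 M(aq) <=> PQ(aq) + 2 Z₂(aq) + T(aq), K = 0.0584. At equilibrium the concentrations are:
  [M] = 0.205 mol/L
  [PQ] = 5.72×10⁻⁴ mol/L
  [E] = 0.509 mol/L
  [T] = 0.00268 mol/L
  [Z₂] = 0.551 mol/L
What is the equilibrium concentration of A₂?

At equilibrium, K = [PQ]·[Z₂]²·[T] / ([A₂]²·[E]²·[M]³) = 0.0584.
(5.72×10⁻⁴)·(0.551)²·(0.00268) / (([A₂])²·(0.509)²·(0.205)³) = 0.0584
[A₂]² = 0.00357 ⇒ [A₂] = 0.0598 mol/L

[A₂] = 0.0598 mol/L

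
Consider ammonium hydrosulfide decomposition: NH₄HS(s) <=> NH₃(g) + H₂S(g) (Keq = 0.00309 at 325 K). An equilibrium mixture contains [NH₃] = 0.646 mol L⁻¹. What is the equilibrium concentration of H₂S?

[H₂S] = 0.00478 mol L⁻¹

(NH₄HS is a pure solid — omitted from Keq.)
At equilibrium, Keq = [NH₃]·[H₂S] = 0.00309.
(0.646)·([H₂S]) = 0.00309
[H₂S] = 0.00478 mol L⁻¹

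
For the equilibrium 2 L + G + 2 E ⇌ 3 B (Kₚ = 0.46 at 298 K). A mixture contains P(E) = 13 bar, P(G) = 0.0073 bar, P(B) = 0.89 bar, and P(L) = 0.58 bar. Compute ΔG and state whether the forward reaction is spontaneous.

Qₚ = P(B)³ / (P(L)²·P(G)·P(E)²) = (0.89)³ / ((0.58)²·(0.0073)·(13)²) = 1.70
ΔG = RT ln(Qₚ/Kₚ) = (8.314 J mol⁻¹ K⁻¹)(298 K) × ln(1.70/0.46)
   = (2.478 kJ/mol)(1.307) = 3.24 kJ/mol
ΔG > 0, so the forward reaction is non-spontaneous (proceeds in reverse).

ΔG = 3.24 kJ/mol; the forward reaction is non-spontaneous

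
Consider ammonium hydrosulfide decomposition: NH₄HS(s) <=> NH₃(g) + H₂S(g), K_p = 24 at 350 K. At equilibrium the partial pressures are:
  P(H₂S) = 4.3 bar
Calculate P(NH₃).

(NH₄HS is a pure solid — omitted from K_p.)
At equilibrium, K_p = P(NH₃)·P(H₂S) = 24.
(P(NH₃))·(4.3) = 24
P(NH₃) = 5.58 = 5.6 bar

P(NH₃) = 5.6 bar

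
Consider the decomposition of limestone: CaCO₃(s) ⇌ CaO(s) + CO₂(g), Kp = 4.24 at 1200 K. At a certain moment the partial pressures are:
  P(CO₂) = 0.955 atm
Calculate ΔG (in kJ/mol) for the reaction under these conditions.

(CaCO₃, CaO are pure solids — omitted from Qp.)
Qp = P(CO₂) = 0.955
ΔG = RT ln(Qp/Kp) = (8.314 J mol⁻¹ K⁻¹)(1200 K) × ln(0.955/4.24)
   = (9.977 kJ/mol)(-1.491) = -14.9 kJ/mol
ΔG < 0, so the forward reaction is spontaneous (proceeds forward).

ΔG = -14.9 kJ/mol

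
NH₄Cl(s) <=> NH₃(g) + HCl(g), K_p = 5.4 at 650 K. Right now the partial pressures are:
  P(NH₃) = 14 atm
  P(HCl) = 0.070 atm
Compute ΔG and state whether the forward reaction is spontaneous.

(NH₄Cl is a pure solid — omitted from Q_p.)
Q_p = P(NH₃)·P(HCl) = (14)·(0.070) = 0.980
ΔG = RT ln(Q_p/K_p) = (8.314 J mol⁻¹ K⁻¹)(650 K) × ln(0.980/5.4)
   = (5.404 kJ/mol)(-1.707) = -9.22 kJ/mol
ΔG < 0, so the forward reaction is spontaneous (proceeds forward).

ΔG = -9.22 kJ/mol; the forward reaction is spontaneous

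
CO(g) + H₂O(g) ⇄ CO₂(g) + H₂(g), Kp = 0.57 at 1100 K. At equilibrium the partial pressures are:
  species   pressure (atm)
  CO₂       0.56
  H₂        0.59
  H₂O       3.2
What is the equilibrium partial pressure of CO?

At equilibrium, Kp = P(CO₂)·P(H₂) / (P(CO)·P(H₂O)) = 0.57.
(0.56)·(0.59) / ((P(CO))·(3.2)) = 0.57
P(CO) = 0.181 = 0.18 atm

P(CO) = 0.18 atm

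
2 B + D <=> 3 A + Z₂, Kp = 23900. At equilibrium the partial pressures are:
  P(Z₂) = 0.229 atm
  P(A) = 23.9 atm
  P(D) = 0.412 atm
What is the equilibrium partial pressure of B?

P(B) = 0.563 atm

At equilibrium, Kp = P(A)³·P(Z₂) / (P(B)²·P(D)) = 23900.
(23.9)³·(0.229) / ((P(B))²·(0.412)) = 23900
P(B)² = 0.317 ⇒ P(B) = 0.563 atm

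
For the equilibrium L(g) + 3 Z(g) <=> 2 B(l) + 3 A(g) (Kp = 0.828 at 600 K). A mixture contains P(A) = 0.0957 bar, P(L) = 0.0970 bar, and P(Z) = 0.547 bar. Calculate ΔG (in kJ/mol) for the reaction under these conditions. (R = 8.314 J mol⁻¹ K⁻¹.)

ΔG = -13.5 kJ/mol

(B is a pure liquid — omitted from Qp.)
Qp = P(A)³ / (P(L)·P(Z)³) = (0.0957)³ / ((0.0970)·(0.547)³) = 0.0552
ΔG = RT ln(Qp/Kp) = (8.314 J mol⁻¹ K⁻¹)(600 K) × ln(0.0552/0.828)
   = (4.988 kJ/mol)(-2.708) = -13.5 kJ/mol
ΔG < 0, so the forward reaction is spontaneous (proceeds forward).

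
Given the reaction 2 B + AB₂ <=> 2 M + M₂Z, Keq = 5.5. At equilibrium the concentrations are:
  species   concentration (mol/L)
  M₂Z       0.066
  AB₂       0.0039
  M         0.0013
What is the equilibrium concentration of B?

[B] = 0.0023 mol/L

At equilibrium, Keq = [M]²·[M₂Z] / ([B]²·[AB₂]) = 5.5.
(0.0013)²·(0.066) / (([B])²·(0.0039)) = 5.5
[B]² = 5.20e-6 ⇒ [B] = 0.0023 mol/L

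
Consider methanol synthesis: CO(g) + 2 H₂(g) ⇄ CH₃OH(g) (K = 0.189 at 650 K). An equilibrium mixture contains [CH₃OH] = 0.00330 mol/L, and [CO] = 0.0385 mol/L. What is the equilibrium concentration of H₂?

[H₂] = 0.673 mol/L

At equilibrium, K = [CH₃OH] / ([CO]·[H₂]²) = 0.189.
(0.00330) / ((0.0385)·([H₂])²) = 0.189
[H₂]² = 0.454 ⇒ [H₂] = 0.673 mol/L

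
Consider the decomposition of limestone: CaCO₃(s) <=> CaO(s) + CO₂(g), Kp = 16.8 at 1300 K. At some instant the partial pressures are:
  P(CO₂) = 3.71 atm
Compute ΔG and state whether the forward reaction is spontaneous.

(CaCO₃, CaO are pure solids — omitted from Qp.)
Qp = P(CO₂) = 3.71
ΔG = RT ln(Qp/Kp) = (8.314 J mol⁻¹ K⁻¹)(1300 K) × ln(3.71/16.8)
   = (10.81 kJ/mol)(-1.510) = -16.3 kJ/mol
ΔG < 0, so the forward reaction is spontaneous (proceeds forward).

ΔG = -16.3 kJ/mol; the forward reaction is spontaneous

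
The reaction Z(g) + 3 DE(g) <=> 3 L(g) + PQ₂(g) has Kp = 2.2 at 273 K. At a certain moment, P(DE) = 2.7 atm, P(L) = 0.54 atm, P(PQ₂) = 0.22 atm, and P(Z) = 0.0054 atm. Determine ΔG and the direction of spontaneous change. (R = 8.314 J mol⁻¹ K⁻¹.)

ΔG = -4.33 kJ/mol; the forward reaction is spontaneous

Qp = P(L)³·P(PQ₂) / (P(Z)·P(DE)³) = (0.54)³·(0.22) / ((0.0054)·(2.7)³) = 0.326
ΔG = RT ln(Qp/Kp) = (8.314 J mol⁻¹ K⁻¹)(273 K) × ln(0.326/2.2)
   = (2.270 kJ/mol)(-1.909) = -4.33 kJ/mol
ΔG < 0, so the forward reaction is spontaneous (proceeds forward).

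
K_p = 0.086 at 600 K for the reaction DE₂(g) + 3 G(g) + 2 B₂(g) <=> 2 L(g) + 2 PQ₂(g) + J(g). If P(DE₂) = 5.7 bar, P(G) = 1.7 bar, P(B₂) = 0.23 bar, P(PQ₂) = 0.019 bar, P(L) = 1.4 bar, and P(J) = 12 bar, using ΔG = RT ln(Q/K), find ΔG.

ΔG = -13.5 kJ/mol

Q_p = P(L)²·P(PQ₂)²·P(J) / (P(DE₂)·P(G)³·P(B₂)²) = (1.4)²·(0.019)²·(12) / ((5.7)·(1.7)³·(0.23)²) = 0.00573
ΔG = RT ln(Q_p/K_p) = (8.314 J mol⁻¹ K⁻¹)(600 K) × ln(0.00573/0.086)
   = (4.988 kJ/mol)(-2.709) = -13.5 kJ/mol
ΔG < 0, so the forward reaction is spontaneous (proceeds forward).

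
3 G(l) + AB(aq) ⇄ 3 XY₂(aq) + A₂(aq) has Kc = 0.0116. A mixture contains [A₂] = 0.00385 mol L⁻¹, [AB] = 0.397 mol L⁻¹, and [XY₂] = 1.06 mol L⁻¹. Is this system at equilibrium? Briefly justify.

yes, at equilibrium

(G is a pure liquid — omitted from Qc.)
Qc = [XY₂]³·[A₂] / [AB] = (1.06)³·(0.00385) / (0.397) = 0.0116
Qc = 0.0116 = Kc; the system is at equilibrium.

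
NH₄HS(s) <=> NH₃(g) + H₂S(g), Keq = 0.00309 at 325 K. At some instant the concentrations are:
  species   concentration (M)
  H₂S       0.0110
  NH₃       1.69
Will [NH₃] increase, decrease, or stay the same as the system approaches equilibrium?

(NH₄HS is a pure solid — omitted from Q.)
Q = [NH₃]·[H₂S] = (1.69)·(0.0110) = 0.0186
Q = 0.0186 > Keq = 0.00309: net reverse reaction.
NH₃ is a product, so it decreases.

decrease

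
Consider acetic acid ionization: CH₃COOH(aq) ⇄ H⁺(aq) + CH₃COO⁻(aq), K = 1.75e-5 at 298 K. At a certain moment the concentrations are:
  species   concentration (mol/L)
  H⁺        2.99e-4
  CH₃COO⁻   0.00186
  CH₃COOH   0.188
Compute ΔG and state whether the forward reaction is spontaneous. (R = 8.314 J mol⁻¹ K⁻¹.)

Q = [H⁺]·[CH₃COO⁻] / [CH₃COOH] = (2.99e-4)·(0.00186) / (0.188) = 2.96e-6
ΔG = RT ln(Q/K) = (8.314 J mol⁻¹ K⁻¹)(298 K) × ln(2.96e-6/1.75e-5)
   = (2.478 kJ/mol)(-1.777) = -4.40 kJ/mol
ΔG < 0, so the forward reaction is spontaneous (proceeds forward).

ΔG = -4.40 kJ/mol; the forward reaction is spontaneous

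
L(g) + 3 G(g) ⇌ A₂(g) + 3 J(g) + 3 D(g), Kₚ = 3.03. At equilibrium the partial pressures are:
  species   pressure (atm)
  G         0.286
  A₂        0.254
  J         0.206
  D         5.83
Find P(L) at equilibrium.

P(L) = 6.21 atm

At equilibrium, Kₚ = P(A₂)·P(J)³·P(D)³ / (P(L)·P(G)³) = 3.03.
(0.254)·(0.206)³·(5.83)³ / ((P(L))·(0.286)³) = 3.03
P(L) = 6.21 atm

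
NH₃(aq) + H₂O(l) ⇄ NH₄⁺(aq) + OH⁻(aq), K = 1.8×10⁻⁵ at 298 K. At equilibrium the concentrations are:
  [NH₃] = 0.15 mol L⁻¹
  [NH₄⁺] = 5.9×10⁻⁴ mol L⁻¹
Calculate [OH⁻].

[OH⁻] = 0.0046 mol L⁻¹

(H₂O is a pure liquid — omitted from K.)
At equilibrium, K = [NH₄⁺]·[OH⁻] / [NH₃] = 1.8×10⁻⁵.
(5.9×10⁻⁴)·([OH⁻]) / (0.15) = 1.8×10⁻⁵
[OH⁻] = 0.00458 = 0.0046 mol L⁻¹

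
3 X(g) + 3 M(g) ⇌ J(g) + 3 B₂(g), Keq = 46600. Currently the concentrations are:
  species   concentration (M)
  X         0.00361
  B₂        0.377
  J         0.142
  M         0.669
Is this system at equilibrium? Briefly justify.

no; Q > K, reaction proceeds in reverse

Q = [J]·[B₂]³ / ([X]³·[M]³) = (0.142)·(0.377)³ / ((0.00361)³·(0.669)³) = 5.40×10⁵
Q = 5.40×10⁵ > Keq = 46600: net reverse reaction.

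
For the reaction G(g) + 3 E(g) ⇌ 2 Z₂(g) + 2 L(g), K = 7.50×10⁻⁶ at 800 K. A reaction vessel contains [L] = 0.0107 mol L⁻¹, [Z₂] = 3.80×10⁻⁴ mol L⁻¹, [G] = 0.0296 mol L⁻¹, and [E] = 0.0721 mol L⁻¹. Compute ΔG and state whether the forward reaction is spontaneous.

Q = [Z₂]²·[L]² / ([G]·[E]³) = (3.80×10⁻⁴)²·(0.0107)² / ((0.0296)·(0.0721)³) = 1.49×10⁻⁶
ΔG = RT ln(Q/K) = (8.314 J mol⁻¹ K⁻¹)(800 K) × ln(1.49×10⁻⁶/7.50×10⁻⁶)
   = (6.651 kJ/mol)(-1.616) = -10.7 kJ/mol
ΔG < 0, so the forward reaction is spontaneous (proceeds forward).

ΔG = -10.7 kJ/mol; the forward reaction is spontaneous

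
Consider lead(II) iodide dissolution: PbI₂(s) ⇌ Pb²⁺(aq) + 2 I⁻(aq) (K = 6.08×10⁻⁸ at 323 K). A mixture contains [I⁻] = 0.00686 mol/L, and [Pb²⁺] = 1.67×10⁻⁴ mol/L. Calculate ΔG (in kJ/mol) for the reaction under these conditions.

ΔG = -5.49 kJ/mol

(PbI₂ is a pure solid — omitted from Q.)
Q = [Pb²⁺]·[I⁻]² = (1.67×10⁻⁴)·(0.00686)² = 7.86×10⁻⁹
ΔG = RT ln(Q/K) = (8.314 J mol⁻¹ K⁻¹)(323 K) × ln(7.86×10⁻⁹/6.08×10⁻⁸)
   = (2.685 kJ/mol)(-2.046) = -5.49 kJ/mol
ΔG < 0, so the forward reaction is spontaneous (proceeds forward).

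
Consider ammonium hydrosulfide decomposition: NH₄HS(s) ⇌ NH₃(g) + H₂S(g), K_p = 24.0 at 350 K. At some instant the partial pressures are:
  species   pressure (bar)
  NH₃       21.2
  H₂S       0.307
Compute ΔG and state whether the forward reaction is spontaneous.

ΔG = -3.80 kJ/mol; the forward reaction is spontaneous

(NH₄HS is a pure solid — omitted from Q_p.)
Q_p = P(NH₃)·P(H₂S) = (21.2)·(0.307) = 6.51
ΔG = RT ln(Q_p/K_p) = (8.314 J mol⁻¹ K⁻¹)(350 K) × ln(6.51/24.0)
   = (2.910 kJ/mol)(-1.305) = -3.80 kJ/mol
ΔG < 0, so the forward reaction is spontaneous (proceeds forward).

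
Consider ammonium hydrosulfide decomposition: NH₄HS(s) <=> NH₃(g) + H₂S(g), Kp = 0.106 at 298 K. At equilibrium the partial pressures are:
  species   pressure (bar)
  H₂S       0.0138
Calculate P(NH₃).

(NH₄HS is a pure solid — omitted from Kp.)
At equilibrium, Kp = P(NH₃)·P(H₂S) = 0.106.
(P(NH₃))·(0.0138) = 0.106
P(NH₃) = 7.68 bar

P(NH₃) = 7.68 bar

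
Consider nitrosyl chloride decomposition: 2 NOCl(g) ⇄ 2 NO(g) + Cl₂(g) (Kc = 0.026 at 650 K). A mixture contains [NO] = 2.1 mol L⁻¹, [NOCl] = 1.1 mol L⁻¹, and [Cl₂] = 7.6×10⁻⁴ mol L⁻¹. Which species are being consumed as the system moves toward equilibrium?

NOCl (reactants)

Qc = [NO]²·[Cl₂] / [NOCl]² = (2.1)²·(7.6×10⁻⁴) / (1.1)² = 0.0028
Qc = 0.0028 < Kc = 0.026: net forward reaction.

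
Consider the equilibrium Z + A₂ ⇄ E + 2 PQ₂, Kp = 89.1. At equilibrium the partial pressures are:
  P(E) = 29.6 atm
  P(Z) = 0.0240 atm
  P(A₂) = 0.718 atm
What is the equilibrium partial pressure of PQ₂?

P(PQ₂) = 0.228 atm

At equilibrium, Kp = P(E)·P(PQ₂)² / (P(Z)·P(A₂)) = 89.1.
(29.6)·(P(PQ₂))² / ((0.0240)·(0.718)) = 89.1
P(PQ₂)² = 0.0519 ⇒ P(PQ₂) = 0.228 atm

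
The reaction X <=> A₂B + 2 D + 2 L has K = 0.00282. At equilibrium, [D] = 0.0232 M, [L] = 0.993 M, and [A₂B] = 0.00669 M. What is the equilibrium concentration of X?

[X] = 0.00126 M

At equilibrium, K = [A₂B]·[D]²·[L]² / [X] = 0.00282.
(0.00669)·(0.0232)²·(0.993)² / ([X]) = 0.00282
[X] = 0.00126 M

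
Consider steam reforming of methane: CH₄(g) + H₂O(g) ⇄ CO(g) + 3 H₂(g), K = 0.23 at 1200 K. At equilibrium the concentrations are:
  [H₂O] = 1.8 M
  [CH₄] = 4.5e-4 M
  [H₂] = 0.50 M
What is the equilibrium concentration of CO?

At equilibrium, K = [CO]·[H₂]³ / ([CH₄]·[H₂O]) = 0.23.
([CO])·(0.50)³ / ((4.5e-4)·(1.8)) = 0.23
[CO] = 0.00149 = 0.0015 M

[CO] = 0.0015 M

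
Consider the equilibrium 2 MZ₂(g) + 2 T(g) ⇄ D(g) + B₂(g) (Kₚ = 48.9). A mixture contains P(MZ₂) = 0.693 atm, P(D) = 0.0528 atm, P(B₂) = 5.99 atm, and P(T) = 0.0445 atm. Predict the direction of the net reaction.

toward reactants

Qₚ = P(D)·P(B₂) / (P(MZ₂)²·P(T)²) = (0.0528)·(5.99) / ((0.693)²·(0.0445)²) = 333
Qₚ = 333 > Kₚ = 48.9, so the reverse reaction proceeds.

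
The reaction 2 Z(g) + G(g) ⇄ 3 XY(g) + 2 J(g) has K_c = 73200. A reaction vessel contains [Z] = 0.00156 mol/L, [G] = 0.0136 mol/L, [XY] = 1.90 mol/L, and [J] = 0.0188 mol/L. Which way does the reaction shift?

Q_c = [XY]³·[J]² / ([Z]²·[G]) = (1.90)³·(0.0188)² / ((0.00156)²·(0.0136)) = 73200
Q_c = 73200 = K_c, so the system is already at equilibrium.

no net change (already at equilibrium)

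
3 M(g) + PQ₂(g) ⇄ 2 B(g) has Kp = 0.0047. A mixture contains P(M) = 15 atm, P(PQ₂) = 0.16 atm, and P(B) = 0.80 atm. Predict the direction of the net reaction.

Qp = P(B)² / (P(M)³·P(PQ₂)) = (0.80)² / ((15)³·(0.16)) = 0.0012
Qp = 0.0012 < Kp = 0.0047, so the forward reaction proceeds.

in the forward direction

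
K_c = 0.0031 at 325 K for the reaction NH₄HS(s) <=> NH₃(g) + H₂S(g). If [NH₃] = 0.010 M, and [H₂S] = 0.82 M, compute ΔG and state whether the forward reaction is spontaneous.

(NH₄HS is a pure solid — omitted from Q_c.)
Q_c = [NH₃]·[H₂S] = (0.010)·(0.82) = 0.00820
ΔG = RT ln(Q_c/K_c) = (8.314 J mol⁻¹ K⁻¹)(325 K) × ln(0.00820/0.0031)
   = (2.702 kJ/mol)(0.9727) = 2.63 kJ/mol
ΔG > 0, so the forward reaction is non-spontaneous (proceeds in reverse).

ΔG = 2.63 kJ/mol; the forward reaction is non-spontaneous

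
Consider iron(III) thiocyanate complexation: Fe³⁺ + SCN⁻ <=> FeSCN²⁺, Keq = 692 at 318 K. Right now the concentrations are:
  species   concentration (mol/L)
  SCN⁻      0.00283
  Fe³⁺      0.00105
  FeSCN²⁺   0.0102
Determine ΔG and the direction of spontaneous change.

Q = [FeSCN²⁺] / ([Fe³⁺]·[SCN⁻]) = (0.0102) / ((0.00105)·(0.00283)) = 3430
ΔG = RT ln(Q/Keq) = (8.314 J mol⁻¹ K⁻¹)(318 K) × ln(3430/692)
   = (2.644 kJ/mol)(1.601) = 4.23 kJ/mol
ΔG > 0, so the forward reaction is non-spontaneous (proceeds in reverse).

ΔG = 4.23 kJ/mol; the forward reaction is non-spontaneous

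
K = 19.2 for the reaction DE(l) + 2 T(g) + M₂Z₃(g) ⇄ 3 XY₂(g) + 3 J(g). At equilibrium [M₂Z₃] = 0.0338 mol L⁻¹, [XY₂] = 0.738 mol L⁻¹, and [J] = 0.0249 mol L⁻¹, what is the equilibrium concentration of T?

(DE is a pure liquid — omitted from K.)
At equilibrium, K = [XY₂]³·[J]³ / ([T]²·[M₂Z₃]) = 19.2.
(0.738)³·(0.0249)³ / (([T])²·(0.0338)) = 19.2
[T]² = 9.56e-6 ⇒ [T] = 0.00309 mol L⁻¹

[T] = 0.00309 mol L⁻¹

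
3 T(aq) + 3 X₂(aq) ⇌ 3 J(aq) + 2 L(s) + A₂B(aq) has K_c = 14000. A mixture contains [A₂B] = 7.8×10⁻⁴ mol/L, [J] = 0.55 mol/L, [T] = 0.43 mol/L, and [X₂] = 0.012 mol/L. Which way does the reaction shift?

toward products

(L is a pure solid — omitted from Q_c.)
Q_c = [J]³·[A₂B] / ([T]³·[X₂]³) = (0.55)³·(7.8×10⁻⁴) / ((0.43)³·(0.012)³) = 940
Q_c = 940 < K_c = 14000, so the forward reaction proceeds.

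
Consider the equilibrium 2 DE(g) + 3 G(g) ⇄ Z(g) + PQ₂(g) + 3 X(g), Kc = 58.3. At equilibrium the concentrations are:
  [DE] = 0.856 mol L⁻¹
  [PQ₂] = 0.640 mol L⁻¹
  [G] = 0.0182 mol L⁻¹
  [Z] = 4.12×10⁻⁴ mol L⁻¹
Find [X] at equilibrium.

At equilibrium, Kc = [Z]·[PQ₂]·[X]³ / ([DE]²·[G]³) = 58.3.
(4.12×10⁻⁴)·(0.640)·([X])³ / ((0.856)²·(0.0182)³) = 58.3
[X]³ = 0.977 ⇒ [X] = 0.992 mol L⁻¹

[X] = 0.992 mol L⁻¹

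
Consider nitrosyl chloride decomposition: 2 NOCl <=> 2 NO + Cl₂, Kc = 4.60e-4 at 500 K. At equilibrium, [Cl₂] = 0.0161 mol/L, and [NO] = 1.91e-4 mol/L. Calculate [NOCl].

At equilibrium, Kc = [NO]²·[Cl₂] / [NOCl]² = 4.60e-4.
(1.91e-4)²·(0.0161) / ([NOCl])² = 4.60e-4
[NOCl]² = 1.28e-6 ⇒ [NOCl] = 0.00113 mol/L

[NOCl] = 0.00113 mol/L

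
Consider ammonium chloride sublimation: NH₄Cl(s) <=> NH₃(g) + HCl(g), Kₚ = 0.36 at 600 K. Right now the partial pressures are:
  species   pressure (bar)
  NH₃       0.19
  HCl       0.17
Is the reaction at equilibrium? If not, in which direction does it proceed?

(NH₄Cl is a pure solid — omitted from Qₚ.)
Qₚ = P(NH₃)·P(HCl) = (0.19)·(0.17) = 0.032
Qₚ = 0.032 < Kₚ = 0.36, so the forward reaction proceeds.

forward (toward products)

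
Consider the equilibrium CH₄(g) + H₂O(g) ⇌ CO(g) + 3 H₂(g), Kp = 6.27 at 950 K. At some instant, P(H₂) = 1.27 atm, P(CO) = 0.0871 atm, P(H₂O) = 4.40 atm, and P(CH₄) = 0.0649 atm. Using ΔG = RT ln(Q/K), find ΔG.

ΔG = -18.2 kJ/mol

Qp = P(CO)·P(H₂)³ / (P(CH₄)·P(H₂O)) = (0.0871)·(1.27)³ / ((0.0649)·(4.40)) = 0.625
ΔG = RT ln(Qp/Kp) = (8.314 J mol⁻¹ K⁻¹)(950 K) × ln(0.625/6.27)
   = (7.898 kJ/mol)(-2.306) = -18.2 kJ/mol
ΔG < 0, so the forward reaction is spontaneous (proceeds forward).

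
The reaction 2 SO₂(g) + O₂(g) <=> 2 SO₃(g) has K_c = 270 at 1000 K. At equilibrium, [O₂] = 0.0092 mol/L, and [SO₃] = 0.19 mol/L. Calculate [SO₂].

At equilibrium, K_c = [SO₃]² / ([SO₂]²·[O₂]) = 270.
(0.19)² / (([SO₂])²·(0.0092)) = 270
[SO₂]² = 0.0145 ⇒ [SO₂] = 0.12 mol/L

[SO₂] = 0.12 mol/L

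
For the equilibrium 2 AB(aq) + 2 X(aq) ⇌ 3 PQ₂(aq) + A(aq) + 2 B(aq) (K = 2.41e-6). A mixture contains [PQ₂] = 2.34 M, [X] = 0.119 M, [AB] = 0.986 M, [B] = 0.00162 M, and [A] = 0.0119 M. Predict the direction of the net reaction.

Q = [PQ₂]³·[A]·[B]² / ([AB]²·[X]²) = (2.34)³·(0.0119)·(0.00162)² / ((0.986)²·(0.119)²) = 2.91e-5
Q = 2.91e-5 > K = 2.41e-6, so the reverse reaction proceeds.

reverse (toward reactants)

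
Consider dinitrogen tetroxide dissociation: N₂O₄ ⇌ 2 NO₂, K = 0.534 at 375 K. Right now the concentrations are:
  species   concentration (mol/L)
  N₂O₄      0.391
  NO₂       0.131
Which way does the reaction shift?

Q = [NO₂]² / [N₂O₄] = (0.131)² / (0.391) = 0.0439
Q = 0.0439 < K = 0.534, so the forward reaction proceeds.

to the right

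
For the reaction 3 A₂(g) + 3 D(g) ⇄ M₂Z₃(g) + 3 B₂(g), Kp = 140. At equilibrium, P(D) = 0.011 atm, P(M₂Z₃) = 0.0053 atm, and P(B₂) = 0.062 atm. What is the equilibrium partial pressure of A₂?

At equilibrium, Kp = P(M₂Z₃)·P(B₂)³ / (P(A₂)³·P(D)³) = 140.
(0.0053)·(0.062)³ / ((P(A₂))³·(0.011)³) = 140
P(A₂)³ = 0.00678 ⇒ P(A₂) = 0.19 atm

P(A₂) = 0.19 atm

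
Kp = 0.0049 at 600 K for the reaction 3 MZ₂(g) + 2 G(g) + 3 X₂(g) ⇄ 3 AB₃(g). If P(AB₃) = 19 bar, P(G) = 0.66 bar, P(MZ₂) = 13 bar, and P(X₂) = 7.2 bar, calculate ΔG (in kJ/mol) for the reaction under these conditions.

ΔG = 6.81 kJ/mol

Qp = P(AB₃)³ / (P(MZ₂)³·P(G)²·P(X₂)³) = (19)³ / ((13)³·(0.66)²·(7.2)³) = 0.0192
ΔG = RT ln(Qp/Kp) = (8.314 J mol⁻¹ K⁻¹)(600 K) × ln(0.0192/0.0049)
   = (4.988 kJ/mol)(1.366) = 6.81 kJ/mol
ΔG > 0, so the forward reaction is non-spontaneous (proceeds in reverse).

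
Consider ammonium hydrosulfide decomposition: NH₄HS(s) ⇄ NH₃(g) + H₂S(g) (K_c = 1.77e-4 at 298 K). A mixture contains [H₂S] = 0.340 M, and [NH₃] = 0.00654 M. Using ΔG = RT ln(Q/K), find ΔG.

(NH₄HS is a pure solid — omitted from Q_c.)
Q_c = [NH₃]·[H₂S] = (0.00654)·(0.340) = 0.00222
ΔG = RT ln(Q_c/K_c) = (8.314 J mol⁻¹ K⁻¹)(298 K) × ln(0.00222/1.77e-4)
   = (2.478 kJ/mol)(2.529) = 6.27 kJ/mol
ΔG > 0, so the forward reaction is non-spontaneous (proceeds in reverse).

ΔG = 6.27 kJ/mol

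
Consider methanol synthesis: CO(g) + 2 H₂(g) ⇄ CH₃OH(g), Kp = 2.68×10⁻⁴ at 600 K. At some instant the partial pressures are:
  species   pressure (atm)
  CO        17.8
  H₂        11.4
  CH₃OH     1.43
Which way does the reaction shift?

toward reactants

Qp = P(CH₃OH) / (P(CO)·P(H₂)²) = (1.43) / ((17.8)·(11.4)²) = 6.18×10⁻⁴
Qp = 6.18×10⁻⁴ > Kp = 2.68×10⁻⁴, so the reverse reaction proceeds.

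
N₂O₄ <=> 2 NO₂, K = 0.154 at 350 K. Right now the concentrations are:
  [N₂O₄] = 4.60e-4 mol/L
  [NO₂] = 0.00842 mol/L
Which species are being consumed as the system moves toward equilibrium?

Q = [NO₂]² / [N₂O₄] = (0.00842)² / (4.60e-4) = 0.154
Q = 0.154 = K; the system is at equilibrium.

none (at equilibrium)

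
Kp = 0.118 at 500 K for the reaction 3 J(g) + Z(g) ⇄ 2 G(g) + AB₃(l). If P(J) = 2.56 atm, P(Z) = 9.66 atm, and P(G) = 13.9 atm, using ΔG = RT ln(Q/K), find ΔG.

ΔG = 9.61 kJ/mol

(AB₃ is a pure liquid — omitted from Qp.)
Qp = P(G)² / (P(J)³·P(Z)) = (13.9)² / ((2.56)³·(9.66)) = 1.19
ΔG = RT ln(Qp/Kp) = (8.314 J mol⁻¹ K⁻¹)(500 K) × ln(1.19/0.118)
   = (4.157 kJ/mol)(2.311) = 9.61 kJ/mol
ΔG > 0, so the forward reaction is non-spontaneous (proceeds in reverse).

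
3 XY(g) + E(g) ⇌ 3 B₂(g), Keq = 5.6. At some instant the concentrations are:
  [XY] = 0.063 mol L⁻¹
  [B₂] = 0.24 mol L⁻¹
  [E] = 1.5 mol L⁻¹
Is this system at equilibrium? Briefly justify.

Q = [B₂]³ / ([XY]³·[E]) = (0.24)³ / ((0.063)³·(1.5)) = 37
Q = 37 > Keq = 5.6: net reverse reaction.

no; Q > K, reaction proceeds in reverse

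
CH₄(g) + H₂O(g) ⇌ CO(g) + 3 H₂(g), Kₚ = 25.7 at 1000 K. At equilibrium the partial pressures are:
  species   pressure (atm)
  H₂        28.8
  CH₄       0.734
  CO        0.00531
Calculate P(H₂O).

At equilibrium, Kₚ = P(CO)·P(H₂)³ / (P(CH₄)·P(H₂O)) = 25.7.
(0.00531)·(28.8)³ / ((0.734)·(P(H₂O))) = 25.7
P(H₂O) = 6.72 atm

P(H₂O) = 6.72 atm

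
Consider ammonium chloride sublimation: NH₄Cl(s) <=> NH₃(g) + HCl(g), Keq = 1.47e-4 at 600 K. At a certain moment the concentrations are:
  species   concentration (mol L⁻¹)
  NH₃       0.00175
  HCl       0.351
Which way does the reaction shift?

toward reactants

(NH₄Cl is a pure solid — omitted from Q.)
Q = [NH₃]·[HCl] = (0.00175)·(0.351) = 6.14e-4
Q = 6.14e-4 > Keq = 1.47e-4, so the reverse reaction proceeds.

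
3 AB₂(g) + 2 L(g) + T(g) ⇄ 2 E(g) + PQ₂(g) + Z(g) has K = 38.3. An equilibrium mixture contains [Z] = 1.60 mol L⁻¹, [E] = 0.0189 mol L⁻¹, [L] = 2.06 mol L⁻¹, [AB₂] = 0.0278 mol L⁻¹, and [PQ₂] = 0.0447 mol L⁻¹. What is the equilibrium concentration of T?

At equilibrium, K = [E]²·[PQ₂]·[Z] / ([AB₂]³·[L]²·[T]) = 38.3.
(0.0189)²·(0.0447)·(1.60) / ((0.0278)³·(2.06)²·([T])) = 38.3
[T] = 0.00732 mol L⁻¹

[T] = 0.00732 mol L⁻¹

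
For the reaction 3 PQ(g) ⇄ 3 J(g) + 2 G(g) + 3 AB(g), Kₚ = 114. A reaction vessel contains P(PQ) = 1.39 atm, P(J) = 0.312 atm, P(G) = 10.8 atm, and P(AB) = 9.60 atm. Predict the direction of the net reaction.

reverse (toward reactants)

Qₚ = P(J)³·P(G)²·P(AB)³ / P(PQ)³ = (0.312)³·(10.8)²·(9.60)³ / (1.39)³ = 1170
Qₚ = 1170 > Kₚ = 114, so the reverse reaction proceeds.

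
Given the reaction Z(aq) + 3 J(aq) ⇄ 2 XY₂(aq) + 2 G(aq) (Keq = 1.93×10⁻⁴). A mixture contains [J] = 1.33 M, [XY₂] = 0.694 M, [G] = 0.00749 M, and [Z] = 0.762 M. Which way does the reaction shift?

in the forward direction

Q = [XY₂]²·[G]² / ([Z]·[J]³) = (0.694)²·(0.00749)² / ((0.762)·(1.33)³) = 1.51×10⁻⁵
Q = 1.51×10⁻⁵ < Keq = 1.93×10⁻⁴, so the forward reaction proceeds.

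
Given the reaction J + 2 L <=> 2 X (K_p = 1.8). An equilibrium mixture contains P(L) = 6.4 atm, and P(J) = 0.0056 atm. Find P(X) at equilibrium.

P(X) = 0.64 atm

At equilibrium, K_p = P(X)² / (P(J)·P(L)²) = 1.8.
(P(X))² / ((0.0056)·(6.4)²) = 1.8
P(X)² = 0.413 ⇒ P(X) = 0.64 atm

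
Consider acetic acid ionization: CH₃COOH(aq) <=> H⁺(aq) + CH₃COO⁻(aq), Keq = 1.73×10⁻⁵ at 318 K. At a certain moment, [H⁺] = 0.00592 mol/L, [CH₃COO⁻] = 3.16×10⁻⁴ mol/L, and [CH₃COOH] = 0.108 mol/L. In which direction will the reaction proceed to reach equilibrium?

Q = [H⁺]·[CH₃COO⁻] / [CH₃COOH] = (0.00592)·(3.16×10⁻⁴) / (0.108) = 1.73×10⁻⁵
Q = 1.73×10⁻⁵ = Keq, so the system is already at equilibrium.

at equilibrium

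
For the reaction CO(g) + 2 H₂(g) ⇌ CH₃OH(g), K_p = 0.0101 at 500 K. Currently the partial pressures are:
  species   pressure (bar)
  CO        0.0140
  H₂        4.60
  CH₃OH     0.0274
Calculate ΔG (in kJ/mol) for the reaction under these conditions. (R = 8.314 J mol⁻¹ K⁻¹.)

ΔG = 9.21 kJ/mol

Q_p = P(CH₃OH) / (P(CO)·P(H₂)²) = (0.0274) / ((0.0140)·(4.60)²) = 0.0925
ΔG = RT ln(Q_p/K_p) = (8.314 J mol⁻¹ K⁻¹)(500 K) × ln(0.0925/0.0101)
   = (4.157 kJ/mol)(2.215) = 9.21 kJ/mol
ΔG > 0, so the forward reaction is non-spontaneous (proceeds in reverse).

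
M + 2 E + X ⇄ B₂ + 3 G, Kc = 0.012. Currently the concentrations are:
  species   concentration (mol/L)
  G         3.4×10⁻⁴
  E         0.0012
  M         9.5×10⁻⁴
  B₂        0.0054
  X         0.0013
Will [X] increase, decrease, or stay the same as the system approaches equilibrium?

Qc = [B₂]·[G]³ / ([M]·[E]²·[X]) = (0.0054)·(3.4×10⁻⁴)³ / ((9.5×10⁻⁴)·(0.0012)²·(0.0013)) = 0.12
Qc = 0.12 > Kc = 0.012: net reverse reaction.
X is a reactant, so it increases.

increase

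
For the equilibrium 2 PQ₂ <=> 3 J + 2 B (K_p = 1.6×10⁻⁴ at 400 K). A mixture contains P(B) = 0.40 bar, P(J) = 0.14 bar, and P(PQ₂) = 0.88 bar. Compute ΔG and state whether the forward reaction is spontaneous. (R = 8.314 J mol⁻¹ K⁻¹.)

ΔG = 4.21 kJ/mol; the forward reaction is non-spontaneous

Q_p = P(J)³·P(B)² / P(PQ₂)² = (0.14)³·(0.40)² / (0.88)² = 5.67×10⁻⁴
ΔG = RT ln(Q_p/K_p) = (8.314 J mol⁻¹ K⁻¹)(400 K) × ln(5.67×10⁻⁴/1.6×10⁻⁴)
   = (3.326 kJ/mol)(1.265) = 4.21 kJ/mol
ΔG > 0, so the forward reaction is non-spontaneous (proceeds in reverse).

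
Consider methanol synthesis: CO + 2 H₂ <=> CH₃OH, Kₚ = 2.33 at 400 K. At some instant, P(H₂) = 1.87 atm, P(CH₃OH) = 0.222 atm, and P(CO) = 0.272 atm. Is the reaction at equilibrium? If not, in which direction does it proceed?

to the right

Qₚ = P(CH₃OH) / (P(CO)·P(H₂)²) = (0.222) / ((0.272)·(1.87)²) = 0.233
Qₚ = 0.233 < Kₚ = 2.33, so the forward reaction proceeds.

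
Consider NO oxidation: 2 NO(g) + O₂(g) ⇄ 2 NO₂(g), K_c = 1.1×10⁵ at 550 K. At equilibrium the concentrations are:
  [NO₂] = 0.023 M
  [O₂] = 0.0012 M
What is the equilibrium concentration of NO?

At equilibrium, K_c = [NO₂]² / ([NO]²·[O₂]) = 1.1×10⁵.
(0.023)² / (([NO])²·(0.0012)) = 1.1×10⁵
[NO]² = 4.01×10⁻⁶ ⇒ [NO] = 0.0020 M

[NO] = 0.0020 M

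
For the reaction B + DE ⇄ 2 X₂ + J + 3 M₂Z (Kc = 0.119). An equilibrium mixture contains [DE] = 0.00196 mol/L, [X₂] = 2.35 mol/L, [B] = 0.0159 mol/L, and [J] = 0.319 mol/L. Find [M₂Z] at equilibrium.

At equilibrium, Kc = [X₂]²·[J]·[M₂Z]³ / ([B]·[DE]) = 0.119.
(2.35)²·(0.319)·([M₂Z])³ / ((0.0159)·(0.00196)) = 0.119
[M₂Z]³ = 2.11e-6 ⇒ [M₂Z] = 0.0128 mol/L

[M₂Z] = 0.0128 mol/L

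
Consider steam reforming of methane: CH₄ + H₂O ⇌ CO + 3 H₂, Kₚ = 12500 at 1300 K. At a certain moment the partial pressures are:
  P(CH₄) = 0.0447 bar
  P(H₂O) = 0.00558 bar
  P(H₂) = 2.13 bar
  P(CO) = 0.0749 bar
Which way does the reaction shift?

Qₚ = P(CO)·P(H₂)³ / (P(CH₄)·P(H₂O)) = (0.0749)·(2.13)³ / ((0.0447)·(0.00558)) = 2900
Qₚ = 2900 < Kₚ = 12500, so the forward reaction proceeds.

in the forward direction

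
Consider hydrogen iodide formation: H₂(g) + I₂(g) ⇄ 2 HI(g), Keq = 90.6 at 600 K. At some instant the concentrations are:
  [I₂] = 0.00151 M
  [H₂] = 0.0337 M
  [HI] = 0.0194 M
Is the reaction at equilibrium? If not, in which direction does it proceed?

toward products

Q = [HI]² / ([H₂]·[I₂]) = (0.0194)² / ((0.0337)·(0.00151)) = 7.40
Q = 7.40 < Keq = 90.6, so the forward reaction proceeds.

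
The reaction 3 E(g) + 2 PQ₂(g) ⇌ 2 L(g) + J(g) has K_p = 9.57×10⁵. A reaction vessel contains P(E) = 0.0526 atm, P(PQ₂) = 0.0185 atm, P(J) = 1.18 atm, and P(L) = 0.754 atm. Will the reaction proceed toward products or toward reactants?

to the left

Q_p = P(L)²·P(J) / (P(E)³·P(PQ₂)²) = (0.754)²·(1.18) / ((0.0526)³·(0.0185)²) = 1.35×10⁷
Q_p = 1.35×10⁷ > K_p = 9.57×10⁵, so the reverse reaction proceeds.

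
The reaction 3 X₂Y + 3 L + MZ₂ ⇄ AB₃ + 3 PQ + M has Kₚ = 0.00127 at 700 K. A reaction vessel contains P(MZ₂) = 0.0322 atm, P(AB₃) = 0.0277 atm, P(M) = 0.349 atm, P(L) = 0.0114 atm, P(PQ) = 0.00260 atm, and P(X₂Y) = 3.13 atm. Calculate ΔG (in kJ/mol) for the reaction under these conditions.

ΔG = -13.9 kJ/mol

Qₚ = P(AB₃)·P(PQ)³·P(M) / (P(X₂Y)³·P(L)³·P(MZ₂)) = (0.0277)·(0.00260)³·(0.349) / ((3.13)³·(0.0114)³·(0.0322)) = 1.16×10⁻⁴
ΔG = RT ln(Qₚ/Kₚ) = (8.314 J mol⁻¹ K⁻¹)(700 K) × ln(1.16×10⁻⁴/0.00127)
   = (5.820 kJ/mol)(-2.393) = -13.9 kJ/mol
ΔG < 0, so the forward reaction is spontaneous (proceeds forward).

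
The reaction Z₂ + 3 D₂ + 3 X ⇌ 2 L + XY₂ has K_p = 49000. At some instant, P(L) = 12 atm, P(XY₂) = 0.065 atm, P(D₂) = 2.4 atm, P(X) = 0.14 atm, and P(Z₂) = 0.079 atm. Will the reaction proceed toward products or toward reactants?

to the right

Q_p = P(L)²·P(XY₂) / (P(Z₂)·P(D₂)³·P(X)³) = (12)²·(0.065) / ((0.079)·(2.4)³·(0.14)³) = 3100
Q_p = 3100 < K_p = 49000, so the forward reaction proceeds.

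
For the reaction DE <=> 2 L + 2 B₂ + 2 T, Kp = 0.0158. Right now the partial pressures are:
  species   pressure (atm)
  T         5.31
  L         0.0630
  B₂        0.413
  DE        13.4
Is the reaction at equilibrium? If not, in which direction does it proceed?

toward products

Qp = P(L)²·P(B₂)²·P(T)² / P(DE) = (0.0630)²·(0.413)²·(5.31)² / (13.4) = 0.00142
Qp = 0.00142 < Kp = 0.0158, so the forward reaction proceeds.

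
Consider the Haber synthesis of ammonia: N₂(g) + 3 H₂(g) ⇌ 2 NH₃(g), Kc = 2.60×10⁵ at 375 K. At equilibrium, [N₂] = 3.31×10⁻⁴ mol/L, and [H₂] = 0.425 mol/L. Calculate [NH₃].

[NH₃] = 2.57 mol/L

At equilibrium, Kc = [NH₃]² / ([N₂]·[H₂]³) = 2.60×10⁵.
([NH₃])² / ((3.31×10⁻⁴)·(0.425)³) = 2.60×10⁵
[NH₃]² = 6.61 ⇒ [NH₃] = 2.57 mol/L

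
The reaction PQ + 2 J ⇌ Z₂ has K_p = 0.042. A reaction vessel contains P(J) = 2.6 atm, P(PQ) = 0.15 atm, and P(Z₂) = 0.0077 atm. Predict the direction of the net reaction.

in the forward direction

Q_p = P(Z₂) / (P(PQ)·P(J)²) = (0.0077) / ((0.15)·(2.6)²) = 0.0076
Q_p = 0.0076 < K_p = 0.042, so the forward reaction proceeds.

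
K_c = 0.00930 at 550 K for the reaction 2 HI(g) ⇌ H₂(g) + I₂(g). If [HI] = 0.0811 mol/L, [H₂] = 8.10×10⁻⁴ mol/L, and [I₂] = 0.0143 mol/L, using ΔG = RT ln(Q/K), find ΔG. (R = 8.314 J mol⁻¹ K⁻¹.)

Q_c = [H₂]·[I₂] / [HI]² = (8.10×10⁻⁴)·(0.0143) / (0.0811)² = 0.00176
ΔG = RT ln(Q_c/K_c) = (8.314 J mol⁻¹ K⁻¹)(550 K) × ln(0.00176/0.00930)
   = (4.573 kJ/mol)(-1.665) = -7.61 kJ/mol
ΔG < 0, so the forward reaction is spontaneous (proceeds forward).

ΔG = -7.61 kJ/mol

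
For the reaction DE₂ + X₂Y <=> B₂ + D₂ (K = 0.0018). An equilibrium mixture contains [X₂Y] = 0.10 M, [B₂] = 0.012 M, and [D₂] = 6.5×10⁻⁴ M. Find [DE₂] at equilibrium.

At equilibrium, K = [B₂]·[D₂] / ([DE₂]·[X₂Y]) = 0.0018.
(0.012)·(6.5×10⁻⁴) / (([DE₂])·(0.10)) = 0.0018
[DE₂] = 0.0433 = 0.043 M

[DE₂] = 0.043 M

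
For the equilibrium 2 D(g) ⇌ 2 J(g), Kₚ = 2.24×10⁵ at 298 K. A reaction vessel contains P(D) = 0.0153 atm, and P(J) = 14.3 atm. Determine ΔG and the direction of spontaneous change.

Qₚ = P(J)² / P(D)² = (14.3)² / (0.0153)² = 8.74×10⁵
ΔG = RT ln(Qₚ/Kₚ) = (8.314 J mol⁻¹ K⁻¹)(298 K) × ln(8.74×10⁵/2.24×10⁵)
   = (2.478 kJ/mol)(1.361) = 3.37 kJ/mol
ΔG > 0, so the forward reaction is non-spontaneous (proceeds in reverse).

ΔG = 3.37 kJ/mol; the forward reaction is non-spontaneous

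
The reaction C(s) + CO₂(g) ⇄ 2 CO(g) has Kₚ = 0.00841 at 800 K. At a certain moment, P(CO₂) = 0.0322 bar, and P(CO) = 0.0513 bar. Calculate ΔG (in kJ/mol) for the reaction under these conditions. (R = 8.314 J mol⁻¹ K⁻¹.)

(C is a pure solid — omitted from Qₚ.)
Qₚ = P(CO)² / P(CO₂) = (0.0513)² / (0.0322) = 0.0817
ΔG = RT ln(Qₚ/Kₚ) = (8.314 J mol⁻¹ K⁻¹)(800 K) × ln(0.0817/0.00841)
   = (6.651 kJ/mol)(2.274) = 15.1 kJ/mol
ΔG > 0, so the forward reaction is non-spontaneous (proceeds in reverse).

ΔG = 15.1 kJ/mol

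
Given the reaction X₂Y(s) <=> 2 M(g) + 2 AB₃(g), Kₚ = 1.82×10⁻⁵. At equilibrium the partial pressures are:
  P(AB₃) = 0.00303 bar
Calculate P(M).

(X₂Y is a pure solid — omitted from Kₚ.)
At equilibrium, Kₚ = P(M)²·P(AB₃)² = 1.82×10⁻⁵.
(P(M))²·(0.00303)² = 1.82×10⁻⁵
P(M)² = 1.98 ⇒ P(M) = 1.41 bar

P(M) = 1.41 bar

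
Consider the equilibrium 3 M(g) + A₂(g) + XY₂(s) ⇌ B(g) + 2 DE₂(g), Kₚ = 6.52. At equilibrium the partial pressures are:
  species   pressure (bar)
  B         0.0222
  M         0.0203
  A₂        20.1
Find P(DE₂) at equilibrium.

(XY₂ is a pure solid — omitted from Kₚ.)
At equilibrium, Kₚ = P(B)·P(DE₂)² / (P(M)³·P(A₂)) = 6.52.
(0.0222)·(P(DE₂))² / ((0.0203)³·(20.1)) = 6.52
P(DE₂)² = 0.0494 ⇒ P(DE₂) = 0.222 bar

P(DE₂) = 0.222 bar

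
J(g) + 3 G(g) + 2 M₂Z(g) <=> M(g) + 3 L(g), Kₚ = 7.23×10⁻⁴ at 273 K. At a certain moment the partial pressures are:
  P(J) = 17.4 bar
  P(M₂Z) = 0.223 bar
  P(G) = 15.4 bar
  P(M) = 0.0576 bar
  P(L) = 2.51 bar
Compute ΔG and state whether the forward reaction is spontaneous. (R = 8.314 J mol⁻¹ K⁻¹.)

ΔG = -2.09 kJ/mol; the forward reaction is spontaneous

Qₚ = P(M)·P(L)³ / (P(J)·P(G)³·P(M₂Z)²) = (0.0576)·(2.51)³ / ((17.4)·(15.4)³·(0.223)²) = 2.88×10⁻⁴
ΔG = RT ln(Qₚ/Kₚ) = (8.314 J mol⁻¹ K⁻¹)(273 K) × ln(2.88×10⁻⁴/7.23×10⁻⁴)
   = (2.270 kJ/mol)(-0.9204) = -2.09 kJ/mol
ΔG < 0, so the forward reaction is spontaneous (proceeds forward).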